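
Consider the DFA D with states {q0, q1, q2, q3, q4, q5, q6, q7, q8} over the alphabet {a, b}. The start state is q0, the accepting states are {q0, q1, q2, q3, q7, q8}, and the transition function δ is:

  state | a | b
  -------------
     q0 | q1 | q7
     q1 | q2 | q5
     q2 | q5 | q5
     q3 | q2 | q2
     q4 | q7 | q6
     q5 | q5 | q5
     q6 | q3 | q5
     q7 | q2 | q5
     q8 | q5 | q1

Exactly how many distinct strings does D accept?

The useful subgraph on states {q0, q1, q2, q7} is acyclic, so L(D) is finite; the longest accepting path visits 3 useful states, giving maximum string length 2.
Counting accepting paths from q0 by length: 1 of length 0, 2 of length 1, 2 of length 2. Total 5.

5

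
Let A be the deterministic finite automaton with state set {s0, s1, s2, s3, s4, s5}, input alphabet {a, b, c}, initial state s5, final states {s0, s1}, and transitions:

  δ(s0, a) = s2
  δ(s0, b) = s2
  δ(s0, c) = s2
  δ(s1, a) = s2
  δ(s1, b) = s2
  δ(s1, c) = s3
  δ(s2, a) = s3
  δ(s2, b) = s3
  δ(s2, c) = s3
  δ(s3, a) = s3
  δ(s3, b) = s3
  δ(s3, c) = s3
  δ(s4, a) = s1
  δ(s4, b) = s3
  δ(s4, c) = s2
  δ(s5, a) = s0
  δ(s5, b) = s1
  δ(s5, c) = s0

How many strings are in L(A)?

3

The useful subgraph on states {s0, s1, s5} is acyclic, so L(A) is finite; the longest accepting path visits 2 useful states, giving maximum string length 1.
Counting accepting paths from s5 by length: 3 of length 1. Total 3.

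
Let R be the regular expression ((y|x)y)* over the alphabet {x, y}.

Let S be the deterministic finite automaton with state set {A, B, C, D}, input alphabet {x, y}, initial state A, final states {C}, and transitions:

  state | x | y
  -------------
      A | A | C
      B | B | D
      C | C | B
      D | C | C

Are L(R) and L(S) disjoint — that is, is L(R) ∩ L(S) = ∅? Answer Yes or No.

The string xy is accepted by both R and S.
Hence L(R) ∩ L(S) ≠ ∅.

No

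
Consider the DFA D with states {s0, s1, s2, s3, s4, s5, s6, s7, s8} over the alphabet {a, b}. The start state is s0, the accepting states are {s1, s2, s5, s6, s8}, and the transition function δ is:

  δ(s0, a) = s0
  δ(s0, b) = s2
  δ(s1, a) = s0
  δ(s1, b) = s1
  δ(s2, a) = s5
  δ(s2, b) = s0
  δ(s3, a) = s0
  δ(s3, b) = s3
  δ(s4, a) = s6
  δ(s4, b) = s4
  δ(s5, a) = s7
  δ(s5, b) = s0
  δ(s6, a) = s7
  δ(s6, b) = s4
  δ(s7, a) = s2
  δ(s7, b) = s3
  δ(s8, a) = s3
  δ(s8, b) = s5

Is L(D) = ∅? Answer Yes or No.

No

The string b is accepted: the run s0 → s2 ends in the accepting state s2.
Since at least one string is accepted, L(D) is not empty.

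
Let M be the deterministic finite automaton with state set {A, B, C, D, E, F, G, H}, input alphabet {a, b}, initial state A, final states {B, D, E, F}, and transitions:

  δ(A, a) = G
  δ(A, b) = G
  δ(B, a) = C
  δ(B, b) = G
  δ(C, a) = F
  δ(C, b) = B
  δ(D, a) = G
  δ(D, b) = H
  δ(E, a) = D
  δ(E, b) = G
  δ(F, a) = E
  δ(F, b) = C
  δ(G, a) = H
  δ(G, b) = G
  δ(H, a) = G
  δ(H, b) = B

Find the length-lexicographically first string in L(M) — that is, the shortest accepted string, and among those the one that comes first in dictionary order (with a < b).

A breadth-first search from A reaches an accepting state first via the path A → G → H → B on input aab.
No string of length < 3 is accepted (BFS exhausts all shorter strings without reaching an accepting state), and aab is the lexicographically least accepting string of length 3.

aab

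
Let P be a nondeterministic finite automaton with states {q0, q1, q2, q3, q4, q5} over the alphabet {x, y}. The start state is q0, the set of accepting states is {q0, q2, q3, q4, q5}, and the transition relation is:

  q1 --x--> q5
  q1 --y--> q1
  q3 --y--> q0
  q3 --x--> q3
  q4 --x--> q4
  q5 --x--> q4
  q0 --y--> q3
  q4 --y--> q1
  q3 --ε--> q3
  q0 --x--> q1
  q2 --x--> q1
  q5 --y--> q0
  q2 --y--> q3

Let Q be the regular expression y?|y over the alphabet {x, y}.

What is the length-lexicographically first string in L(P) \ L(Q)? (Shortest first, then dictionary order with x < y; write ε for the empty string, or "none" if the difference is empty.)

xx

The string xx is accepted by P but not by Q.
No shorter string lies in the difference, and xx is the lexicographically first length-2 string in L(P) \ L(Q).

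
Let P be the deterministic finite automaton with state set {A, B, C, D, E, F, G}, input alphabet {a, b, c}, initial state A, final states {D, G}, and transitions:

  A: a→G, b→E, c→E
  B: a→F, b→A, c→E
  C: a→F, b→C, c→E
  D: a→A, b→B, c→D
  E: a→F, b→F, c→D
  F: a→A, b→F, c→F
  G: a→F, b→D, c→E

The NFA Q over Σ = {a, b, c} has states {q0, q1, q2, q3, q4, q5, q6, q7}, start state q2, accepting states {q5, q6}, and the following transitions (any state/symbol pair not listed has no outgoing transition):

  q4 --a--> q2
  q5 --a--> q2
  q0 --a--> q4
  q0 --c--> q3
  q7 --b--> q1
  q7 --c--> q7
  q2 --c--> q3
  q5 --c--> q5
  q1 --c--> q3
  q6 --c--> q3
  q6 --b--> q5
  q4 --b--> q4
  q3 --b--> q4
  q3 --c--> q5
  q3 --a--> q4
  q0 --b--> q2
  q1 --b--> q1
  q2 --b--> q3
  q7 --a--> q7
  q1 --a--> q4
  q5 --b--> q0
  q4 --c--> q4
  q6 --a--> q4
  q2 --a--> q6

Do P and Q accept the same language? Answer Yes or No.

Exploring the product automaton P × Q from the start pair (A, q2), following both machines on each input symbol, reaches 6 state pairs: (A, q2), (G, q6), (E, q3), (F, q4), (D, q5), (B, q0).
P accepts in {D, G} and Q accepts in {q5, q6}. In every reachable pair the two components are either both accepting — (G, q6), (D, q5) — or both non-accepting, so no string is accepted by exactly one of the machines: L(P) \ L(Q) and L(Q) \ L(P) are both empty.
Hence every string is accepted by P iff it is accepted by Q, and the two languages coincide.

Yes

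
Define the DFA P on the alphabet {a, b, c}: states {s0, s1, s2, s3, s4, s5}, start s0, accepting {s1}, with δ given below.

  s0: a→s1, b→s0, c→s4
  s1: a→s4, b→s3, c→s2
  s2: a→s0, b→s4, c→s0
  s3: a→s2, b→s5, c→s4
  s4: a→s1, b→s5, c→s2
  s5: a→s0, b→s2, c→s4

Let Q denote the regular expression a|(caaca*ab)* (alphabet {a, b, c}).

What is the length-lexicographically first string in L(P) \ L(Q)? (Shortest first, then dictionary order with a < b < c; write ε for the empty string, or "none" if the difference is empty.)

The string ba is accepted by P but not by Q.
No shorter string lies in the difference, and ba is the lexicographically first length-2 string in L(P) \ L(Q).

ba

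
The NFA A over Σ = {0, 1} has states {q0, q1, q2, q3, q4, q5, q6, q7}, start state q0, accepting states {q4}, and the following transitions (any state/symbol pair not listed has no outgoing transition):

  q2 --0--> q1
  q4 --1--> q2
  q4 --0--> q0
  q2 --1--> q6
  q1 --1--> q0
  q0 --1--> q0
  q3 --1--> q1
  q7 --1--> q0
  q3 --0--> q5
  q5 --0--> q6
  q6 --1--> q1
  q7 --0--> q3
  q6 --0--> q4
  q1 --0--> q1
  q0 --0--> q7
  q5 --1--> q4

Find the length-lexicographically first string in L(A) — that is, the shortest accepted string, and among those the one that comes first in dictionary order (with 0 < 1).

0001

A breadth-first search from q0 reaches an accepting state first via the path q0 → q7 → q3 → q5 → q4 on input 0001.
No string of length < 4 is accepted (BFS exhausts all shorter strings without reaching an accepting state), and 0001 is the lexicographically least accepting string of length 4.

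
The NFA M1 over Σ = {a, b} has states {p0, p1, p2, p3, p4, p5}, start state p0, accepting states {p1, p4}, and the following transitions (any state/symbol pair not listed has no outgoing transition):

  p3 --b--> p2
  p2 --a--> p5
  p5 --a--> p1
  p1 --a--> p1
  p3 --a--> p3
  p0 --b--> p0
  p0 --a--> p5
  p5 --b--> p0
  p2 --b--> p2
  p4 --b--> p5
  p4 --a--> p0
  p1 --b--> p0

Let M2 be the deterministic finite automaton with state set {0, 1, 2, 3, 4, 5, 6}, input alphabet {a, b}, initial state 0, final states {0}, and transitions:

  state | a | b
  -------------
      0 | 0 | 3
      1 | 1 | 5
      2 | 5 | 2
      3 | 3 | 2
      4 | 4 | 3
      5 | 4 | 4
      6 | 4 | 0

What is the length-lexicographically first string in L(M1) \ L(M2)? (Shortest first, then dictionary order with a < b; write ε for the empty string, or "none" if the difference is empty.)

baa

The string baa is accepted by M1 but not by M2.
No shorter string lies in the difference, and baa is the lexicographically first length-3 string in L(M1) \ L(M2).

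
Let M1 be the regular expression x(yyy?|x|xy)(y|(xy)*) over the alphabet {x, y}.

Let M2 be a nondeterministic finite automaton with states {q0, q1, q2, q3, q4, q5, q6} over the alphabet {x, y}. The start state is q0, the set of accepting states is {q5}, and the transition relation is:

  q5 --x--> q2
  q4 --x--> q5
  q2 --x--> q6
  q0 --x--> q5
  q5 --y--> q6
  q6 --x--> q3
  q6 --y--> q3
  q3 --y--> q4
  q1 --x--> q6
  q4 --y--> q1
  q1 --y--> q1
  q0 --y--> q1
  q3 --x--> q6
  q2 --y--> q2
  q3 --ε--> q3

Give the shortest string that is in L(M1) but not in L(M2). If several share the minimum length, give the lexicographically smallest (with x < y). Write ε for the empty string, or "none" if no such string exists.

The string xx is accepted by M1 but not by M2.
No shorter string lies in the difference, and xx is the lexicographically first length-2 string in L(M1) \ L(M2).

xx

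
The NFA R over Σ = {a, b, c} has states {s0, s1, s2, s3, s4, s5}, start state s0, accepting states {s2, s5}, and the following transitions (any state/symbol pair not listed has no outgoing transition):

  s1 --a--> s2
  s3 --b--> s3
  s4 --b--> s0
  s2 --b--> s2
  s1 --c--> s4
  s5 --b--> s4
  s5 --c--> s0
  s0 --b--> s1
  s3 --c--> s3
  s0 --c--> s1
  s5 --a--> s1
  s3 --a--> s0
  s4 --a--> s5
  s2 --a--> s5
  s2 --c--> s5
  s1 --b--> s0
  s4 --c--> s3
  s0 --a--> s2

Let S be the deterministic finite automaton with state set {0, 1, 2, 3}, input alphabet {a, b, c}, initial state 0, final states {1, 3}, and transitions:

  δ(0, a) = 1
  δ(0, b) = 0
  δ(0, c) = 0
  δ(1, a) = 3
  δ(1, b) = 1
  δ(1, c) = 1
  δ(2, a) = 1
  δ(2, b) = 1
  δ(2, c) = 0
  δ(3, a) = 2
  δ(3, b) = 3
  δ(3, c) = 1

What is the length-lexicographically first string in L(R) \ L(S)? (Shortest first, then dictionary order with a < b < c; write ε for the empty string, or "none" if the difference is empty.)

aaba

The string aaba is accepted by R but not by S.
No shorter string lies in the difference, and aaba is the lexicographically first length-4 string in L(R) \ L(S).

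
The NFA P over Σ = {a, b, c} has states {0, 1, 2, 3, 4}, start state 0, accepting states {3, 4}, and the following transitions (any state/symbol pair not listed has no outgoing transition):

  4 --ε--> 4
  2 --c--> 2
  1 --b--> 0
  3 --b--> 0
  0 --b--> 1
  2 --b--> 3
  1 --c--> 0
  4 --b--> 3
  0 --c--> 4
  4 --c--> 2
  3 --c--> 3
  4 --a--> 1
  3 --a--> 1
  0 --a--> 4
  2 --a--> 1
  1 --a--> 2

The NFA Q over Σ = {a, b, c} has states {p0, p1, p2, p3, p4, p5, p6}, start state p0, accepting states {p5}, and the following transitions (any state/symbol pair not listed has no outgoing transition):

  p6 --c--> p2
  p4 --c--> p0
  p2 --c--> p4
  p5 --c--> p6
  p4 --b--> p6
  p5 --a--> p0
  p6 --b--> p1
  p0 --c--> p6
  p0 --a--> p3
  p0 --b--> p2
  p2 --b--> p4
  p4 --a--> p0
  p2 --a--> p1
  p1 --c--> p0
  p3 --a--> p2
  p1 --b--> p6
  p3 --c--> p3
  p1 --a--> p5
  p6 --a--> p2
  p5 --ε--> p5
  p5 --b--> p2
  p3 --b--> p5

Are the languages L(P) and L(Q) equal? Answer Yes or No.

The string a is accepted by P but rejected by Q.
So L(P) ≠ L(Q).

No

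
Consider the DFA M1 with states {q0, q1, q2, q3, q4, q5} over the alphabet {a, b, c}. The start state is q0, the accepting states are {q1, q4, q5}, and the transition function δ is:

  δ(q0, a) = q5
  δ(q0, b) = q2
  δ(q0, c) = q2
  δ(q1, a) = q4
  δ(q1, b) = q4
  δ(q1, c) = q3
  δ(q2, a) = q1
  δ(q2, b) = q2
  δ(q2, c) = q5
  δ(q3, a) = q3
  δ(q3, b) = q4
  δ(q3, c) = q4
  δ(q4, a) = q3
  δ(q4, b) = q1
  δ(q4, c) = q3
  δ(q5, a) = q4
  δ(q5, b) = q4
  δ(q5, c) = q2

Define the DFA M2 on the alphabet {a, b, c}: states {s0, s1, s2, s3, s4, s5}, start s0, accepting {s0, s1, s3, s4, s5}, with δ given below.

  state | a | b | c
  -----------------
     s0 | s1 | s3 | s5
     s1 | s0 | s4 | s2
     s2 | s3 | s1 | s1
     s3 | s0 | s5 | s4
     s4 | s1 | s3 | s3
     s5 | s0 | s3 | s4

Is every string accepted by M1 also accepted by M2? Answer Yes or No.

No

The string aaac is in L(M1) but not in L(M2).
So L(M1) ⊄ L(M2).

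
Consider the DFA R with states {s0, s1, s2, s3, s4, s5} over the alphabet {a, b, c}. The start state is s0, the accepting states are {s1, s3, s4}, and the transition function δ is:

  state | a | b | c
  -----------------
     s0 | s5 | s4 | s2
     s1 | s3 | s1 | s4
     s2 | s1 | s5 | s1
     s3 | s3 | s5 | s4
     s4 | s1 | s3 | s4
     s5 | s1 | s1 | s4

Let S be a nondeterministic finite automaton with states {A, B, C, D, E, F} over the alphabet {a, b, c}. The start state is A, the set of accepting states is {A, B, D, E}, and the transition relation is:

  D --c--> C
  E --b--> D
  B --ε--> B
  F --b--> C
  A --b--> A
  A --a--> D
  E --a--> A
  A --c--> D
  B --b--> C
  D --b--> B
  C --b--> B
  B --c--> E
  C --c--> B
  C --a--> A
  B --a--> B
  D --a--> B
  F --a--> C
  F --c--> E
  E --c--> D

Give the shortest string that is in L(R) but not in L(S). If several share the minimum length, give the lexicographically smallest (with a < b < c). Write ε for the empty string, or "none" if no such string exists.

The string ac is accepted by R but not by S.
No shorter string lies in the difference, and ac is the lexicographically first length-2 string in L(R) \ L(S).

ac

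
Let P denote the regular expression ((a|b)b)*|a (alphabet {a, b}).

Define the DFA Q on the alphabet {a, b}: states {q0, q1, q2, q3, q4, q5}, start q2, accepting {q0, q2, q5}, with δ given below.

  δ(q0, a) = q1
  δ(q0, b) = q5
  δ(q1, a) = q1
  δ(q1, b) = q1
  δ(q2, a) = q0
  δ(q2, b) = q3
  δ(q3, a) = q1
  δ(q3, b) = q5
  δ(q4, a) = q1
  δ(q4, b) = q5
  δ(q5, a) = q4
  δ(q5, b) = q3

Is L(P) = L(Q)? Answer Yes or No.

Yes

Converting the expression P to a DFA (subset construction, then merging equivalent states) gives the minimal DFA with states {p0, p1, p2, p3, p4}, start state p0, accepting states {p0, p1, p4} and transitions p0: a→p1, b→p2; p1: a→p3, b→p4; p2: a→p3, b→p4; p3: a→p3, b→p3; p4: a→p2, b→p2.
Exploring the product automaton P × Q from the start pair (p0, q2), following both machines on each input symbol, reaches 6 state pairs: (p0, q2), (p1, q0), (p2, q3), (p3, q1), (p4, q5), (p2, q4).
P accepts in {p0, p1, p4} and Q accepts in {q0, q2, q5}. In every reachable pair the two components are either both accepting — (p0, q2), (p1, q0), (p4, q5) — or both non-accepting, so no string is accepted by exactly one of the machines: L(P) \ L(Q) and L(Q) \ L(P) are both empty.
Hence every string is accepted by P iff it is accepted by Q, and the two languages coincide.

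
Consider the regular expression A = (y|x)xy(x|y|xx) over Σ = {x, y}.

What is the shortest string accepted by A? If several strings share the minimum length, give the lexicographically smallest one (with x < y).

xxyx

By inspection of the expression, no string of length less than 4 matches, and xxyx is the lexicographically first match of length 4.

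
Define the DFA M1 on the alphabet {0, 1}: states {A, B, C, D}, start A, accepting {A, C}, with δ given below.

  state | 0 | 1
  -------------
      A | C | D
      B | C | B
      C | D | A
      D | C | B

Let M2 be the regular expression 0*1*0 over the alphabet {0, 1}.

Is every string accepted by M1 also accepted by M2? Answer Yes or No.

The empty string ε is in L(M1) but not in L(M2).
So L(M1) ⊄ L(M2).

No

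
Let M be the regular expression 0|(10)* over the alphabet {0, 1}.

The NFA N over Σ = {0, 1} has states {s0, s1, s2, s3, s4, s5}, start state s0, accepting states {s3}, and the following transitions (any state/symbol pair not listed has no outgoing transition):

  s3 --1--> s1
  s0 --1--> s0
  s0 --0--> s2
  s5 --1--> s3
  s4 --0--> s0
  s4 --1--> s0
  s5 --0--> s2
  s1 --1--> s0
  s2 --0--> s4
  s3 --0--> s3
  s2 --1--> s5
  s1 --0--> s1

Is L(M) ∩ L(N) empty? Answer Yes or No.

Converting the expression M to a DFA (subset construction, then merging equivalent states) gives the minimal DFA with states {m0, m1, m2, m3, m4}, start state m0, accepting states {m0, m1, m4} and transitions m0: 0→m1, 1→m2; m1: 0→m3, 1→m3; m2: 0→m4, 1→m3; m3: 0→m3, 1→m3; m4: 0→m3, 1→m2.
Exploring the product automaton M × N from the start pair (m0, s0), following both machines on each input symbol, reaches 11 state pairs: (m0, s0), (m1, s2), (m2, s0), (m3, s4), (m3, s5), (m4, s2), (m3, s0), (m3, s2), (m3, s3), (m2, s5), (m3, s1).
M accepts in {m0, m1, m4} and N accepts in {s3}; no reachable pair has both components accepting, so no string drives both machines to acceptance simultaneously and L(M) ∩ L(N) = ∅.
So no string is accepted by both, and the intersection is empty.

Yes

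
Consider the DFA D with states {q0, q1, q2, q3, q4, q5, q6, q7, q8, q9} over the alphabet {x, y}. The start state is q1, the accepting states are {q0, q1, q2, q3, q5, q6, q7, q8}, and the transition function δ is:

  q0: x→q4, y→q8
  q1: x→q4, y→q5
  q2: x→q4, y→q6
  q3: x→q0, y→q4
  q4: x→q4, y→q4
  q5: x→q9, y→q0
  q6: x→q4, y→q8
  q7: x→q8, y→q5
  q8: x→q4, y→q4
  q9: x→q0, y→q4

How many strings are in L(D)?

The useful subgraph on states {q0, q1, q5, q8, q9} is acyclic, so L(D) is finite; the longest accepting path visits 5 useful states, giving maximum string length 4.
Counting accepting paths from q1 by length: 1 of length 0, 1 of length 1, 1 of length 2, 2 of length 3, 1 of length 4. Total 6.

6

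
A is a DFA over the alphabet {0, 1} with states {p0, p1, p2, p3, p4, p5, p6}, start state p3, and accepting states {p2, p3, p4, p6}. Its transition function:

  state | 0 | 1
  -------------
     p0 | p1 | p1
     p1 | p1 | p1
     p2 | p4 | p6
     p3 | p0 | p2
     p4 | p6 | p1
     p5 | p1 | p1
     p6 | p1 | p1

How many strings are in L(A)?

The useful subgraph on states {p2, p3, p4, p6} is acyclic, so L(A) is finite; the longest accepting path visits 4 useful states, giving maximum string length 3.
Counting accepting paths from p3 by length: 1 of length 0, 1 of length 1, 2 of length 2, 1 of length 3. Total 5.

5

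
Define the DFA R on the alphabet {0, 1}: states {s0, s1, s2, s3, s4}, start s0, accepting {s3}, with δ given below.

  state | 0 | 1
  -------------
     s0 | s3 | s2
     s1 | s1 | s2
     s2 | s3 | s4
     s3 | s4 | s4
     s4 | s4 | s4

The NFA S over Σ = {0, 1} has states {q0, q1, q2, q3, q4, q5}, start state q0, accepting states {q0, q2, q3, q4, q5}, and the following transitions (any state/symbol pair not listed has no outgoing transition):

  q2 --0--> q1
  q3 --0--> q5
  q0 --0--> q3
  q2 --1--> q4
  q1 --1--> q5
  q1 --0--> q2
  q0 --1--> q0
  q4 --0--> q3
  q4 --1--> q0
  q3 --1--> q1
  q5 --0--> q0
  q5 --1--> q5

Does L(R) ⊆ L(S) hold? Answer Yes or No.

Exploring the product automaton R × S from the start pair (s0, q0), following both machines on each input symbol, reaches 9 state pairs: (s0, q0), (s3, q3), (s2, q0), (s4, q5), (s4, q1), (s4, q0), (s4, q2), (s4, q3), (s4, q4).
R accepts in {s3} and S accepts in {q0, q2, q3, q4, q5}. The reachable pairs whose R-component is accepting are (s3, q3); in each of them the S-component is accepting too, so the product for L(R) \ L(S) (R-component accepting, S-component rejecting) has no reachable accepting pair and the difference is empty.
Hence every string in L(R) is also in L(S).

Yes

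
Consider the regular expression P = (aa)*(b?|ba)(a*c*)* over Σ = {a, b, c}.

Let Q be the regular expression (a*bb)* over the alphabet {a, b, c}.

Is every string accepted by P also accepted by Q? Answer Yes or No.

The string a is in L(P) but not in L(Q).
So L(P) ⊄ L(Q).

No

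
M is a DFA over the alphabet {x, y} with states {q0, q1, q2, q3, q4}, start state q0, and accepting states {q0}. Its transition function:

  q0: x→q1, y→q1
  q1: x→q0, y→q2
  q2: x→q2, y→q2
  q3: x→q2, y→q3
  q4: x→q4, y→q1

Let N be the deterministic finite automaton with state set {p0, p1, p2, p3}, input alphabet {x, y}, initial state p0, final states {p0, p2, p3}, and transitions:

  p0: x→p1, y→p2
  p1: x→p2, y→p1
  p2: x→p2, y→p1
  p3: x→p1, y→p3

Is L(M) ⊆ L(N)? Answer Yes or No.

Exploring the product automaton M × N from the start pair (q0, p0), following both machines on each input symbol, reaches 6 state pairs: (q0, p0), (q1, p1), (q1, p2), (q0, p2), (q2, p1), (q2, p2).
M accepts in {q0} and N accepts in {p0, p2, p3}. The reachable pairs whose M-component is accepting are (q0, p0), (q0, p2); in each of them the N-component is accepting too, so the product for L(M) \ L(N) (M-component accepting, N-component rejecting) has no reachable accepting pair and the difference is empty.
Hence every string in L(M) is also in L(N).

Yes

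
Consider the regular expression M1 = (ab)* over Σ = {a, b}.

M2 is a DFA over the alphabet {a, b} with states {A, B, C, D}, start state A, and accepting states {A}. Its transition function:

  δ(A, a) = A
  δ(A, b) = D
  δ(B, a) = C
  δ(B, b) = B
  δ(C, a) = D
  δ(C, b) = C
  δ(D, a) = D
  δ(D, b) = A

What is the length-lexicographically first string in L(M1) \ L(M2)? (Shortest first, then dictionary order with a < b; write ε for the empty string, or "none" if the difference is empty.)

The string ab is accepted by M1 but not by M2.
No shorter string lies in the difference, and ab is the lexicographically first length-2 string in L(M1) \ L(M2).

ab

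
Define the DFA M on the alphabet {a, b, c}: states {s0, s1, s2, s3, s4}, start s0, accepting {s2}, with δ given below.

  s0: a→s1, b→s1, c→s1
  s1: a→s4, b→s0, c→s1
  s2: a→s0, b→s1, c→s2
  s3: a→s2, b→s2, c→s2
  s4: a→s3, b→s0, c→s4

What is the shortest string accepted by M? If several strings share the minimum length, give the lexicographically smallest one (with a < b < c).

aaaa

A breadth-first search from s0 reaches an accepting state first via the path s0 → s1 → s4 → s3 → s2 on input aaaa.
No string of length < 4 is accepted (BFS exhausts all shorter strings without reaching an accepting state), and aaaa is the lexicographically least accepting string of length 4.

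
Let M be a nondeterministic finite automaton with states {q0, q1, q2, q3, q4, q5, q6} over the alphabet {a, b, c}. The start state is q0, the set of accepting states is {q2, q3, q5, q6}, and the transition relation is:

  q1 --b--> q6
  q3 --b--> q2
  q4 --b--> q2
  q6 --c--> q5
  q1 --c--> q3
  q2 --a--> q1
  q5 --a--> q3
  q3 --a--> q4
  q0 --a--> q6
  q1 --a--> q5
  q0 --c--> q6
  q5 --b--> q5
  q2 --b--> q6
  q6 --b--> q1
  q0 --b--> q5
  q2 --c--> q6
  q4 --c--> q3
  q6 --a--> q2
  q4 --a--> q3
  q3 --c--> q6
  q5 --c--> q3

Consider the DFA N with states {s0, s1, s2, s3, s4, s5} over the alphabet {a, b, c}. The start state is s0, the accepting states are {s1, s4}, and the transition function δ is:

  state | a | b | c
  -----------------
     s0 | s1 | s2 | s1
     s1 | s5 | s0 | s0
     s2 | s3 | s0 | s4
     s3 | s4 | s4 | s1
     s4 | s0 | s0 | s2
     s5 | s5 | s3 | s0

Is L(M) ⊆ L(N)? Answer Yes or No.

No

The string b is in L(M) but not in L(N).
So L(M) ⊄ L(N).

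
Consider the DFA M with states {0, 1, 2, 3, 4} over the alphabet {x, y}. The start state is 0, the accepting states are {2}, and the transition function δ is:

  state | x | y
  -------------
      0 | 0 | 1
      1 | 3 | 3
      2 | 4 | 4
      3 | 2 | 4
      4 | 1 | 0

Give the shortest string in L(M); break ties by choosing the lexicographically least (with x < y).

A breadth-first search from 0 reaches an accepting state first via the path 0 → 1 → 3 → 2 on input yxx.
No string of length < 3 is accepted (BFS exhausts all shorter strings without reaching an accepting state), and yxx is the lexicographically least accepting string of length 3.

yxx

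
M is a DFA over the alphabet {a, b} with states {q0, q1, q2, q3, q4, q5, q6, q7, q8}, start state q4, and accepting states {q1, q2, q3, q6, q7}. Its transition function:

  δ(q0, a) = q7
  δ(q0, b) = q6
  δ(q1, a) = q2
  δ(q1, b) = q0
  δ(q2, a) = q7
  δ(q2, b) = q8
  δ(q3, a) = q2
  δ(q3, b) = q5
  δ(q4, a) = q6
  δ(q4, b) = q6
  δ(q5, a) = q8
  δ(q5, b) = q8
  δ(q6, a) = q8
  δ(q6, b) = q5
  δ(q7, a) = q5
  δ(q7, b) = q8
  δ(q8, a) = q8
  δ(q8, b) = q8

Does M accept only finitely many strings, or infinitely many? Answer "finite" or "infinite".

The useful states (reachable from q4 and able to reach an accepting state) are {q4, q6}.
Restricted to these states the transition graph has no cycle, so every accepting path has bounded length and L is finite.

finite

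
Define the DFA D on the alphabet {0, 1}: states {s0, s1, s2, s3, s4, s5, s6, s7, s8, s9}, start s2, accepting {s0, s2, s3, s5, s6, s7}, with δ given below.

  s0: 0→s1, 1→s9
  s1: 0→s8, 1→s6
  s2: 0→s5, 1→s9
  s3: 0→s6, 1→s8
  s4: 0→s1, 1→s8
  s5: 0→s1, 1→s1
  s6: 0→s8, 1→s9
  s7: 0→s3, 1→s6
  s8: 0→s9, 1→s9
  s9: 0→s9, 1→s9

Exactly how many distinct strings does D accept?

The useful subgraph on states {s1, s2, s5, s6} is acyclic, so L(D) is finite; the longest accepting path visits 4 useful states, giving maximum string length 3.
Counting accepting paths from s2 by length: 1 of length 0, 1 of length 1, 2 of length 3. Total 4.

4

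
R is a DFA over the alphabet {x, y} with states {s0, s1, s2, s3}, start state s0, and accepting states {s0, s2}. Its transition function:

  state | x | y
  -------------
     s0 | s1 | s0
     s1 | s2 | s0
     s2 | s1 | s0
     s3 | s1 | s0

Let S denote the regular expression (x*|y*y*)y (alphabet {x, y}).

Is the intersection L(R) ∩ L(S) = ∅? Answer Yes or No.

The string y is accepted by both R and S.
Hence L(R) ∩ L(S) ≠ ∅.

No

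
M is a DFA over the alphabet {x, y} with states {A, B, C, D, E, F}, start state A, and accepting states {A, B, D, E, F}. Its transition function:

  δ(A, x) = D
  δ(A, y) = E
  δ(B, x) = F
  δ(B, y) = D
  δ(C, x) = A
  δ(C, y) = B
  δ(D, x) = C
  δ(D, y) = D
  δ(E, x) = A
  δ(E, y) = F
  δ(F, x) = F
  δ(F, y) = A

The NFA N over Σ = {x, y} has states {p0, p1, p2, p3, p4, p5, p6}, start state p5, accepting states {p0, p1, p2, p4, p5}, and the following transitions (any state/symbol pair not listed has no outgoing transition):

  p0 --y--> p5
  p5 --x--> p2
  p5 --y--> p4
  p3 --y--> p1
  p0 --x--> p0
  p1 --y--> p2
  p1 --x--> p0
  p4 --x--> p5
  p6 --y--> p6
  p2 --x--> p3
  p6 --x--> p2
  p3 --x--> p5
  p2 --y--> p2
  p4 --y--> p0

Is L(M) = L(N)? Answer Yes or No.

Exploring the product automaton M × N from the start pair (A, p5), following both machines on each input symbol, reaches 6 state pairs: (A, p5), (D, p2), (E, p4), (C, p3), (F, p0), (B, p1).
M accepts in {A, B, D, E, F} and N accepts in {p0, p1, p2, p4, p5}. In every reachable pair the two components are either both accepting — (A, p5), (D, p2), (E, p4), (F, p0), (B, p1) — or both non-accepting, so no string is accepted by exactly one of the machines: L(M) \ L(N) and L(N) \ L(M) are both empty.
Hence every string is accepted by M iff it is accepted by N, and the two languages coincide.

Yes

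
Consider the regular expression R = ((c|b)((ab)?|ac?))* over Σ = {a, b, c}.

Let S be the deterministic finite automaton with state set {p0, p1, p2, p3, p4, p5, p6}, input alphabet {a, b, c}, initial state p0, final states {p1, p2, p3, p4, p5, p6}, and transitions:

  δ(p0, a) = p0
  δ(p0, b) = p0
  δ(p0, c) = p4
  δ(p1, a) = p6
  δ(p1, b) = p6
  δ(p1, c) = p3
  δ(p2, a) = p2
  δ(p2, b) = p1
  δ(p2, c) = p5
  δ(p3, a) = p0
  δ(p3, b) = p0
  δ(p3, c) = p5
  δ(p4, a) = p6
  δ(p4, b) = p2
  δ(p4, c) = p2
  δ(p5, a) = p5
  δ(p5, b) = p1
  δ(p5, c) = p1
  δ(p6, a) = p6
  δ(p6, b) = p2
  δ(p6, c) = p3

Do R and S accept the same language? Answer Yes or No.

The empty string ε is accepted by R but rejected by S.
So L(R) ≠ L(S).

No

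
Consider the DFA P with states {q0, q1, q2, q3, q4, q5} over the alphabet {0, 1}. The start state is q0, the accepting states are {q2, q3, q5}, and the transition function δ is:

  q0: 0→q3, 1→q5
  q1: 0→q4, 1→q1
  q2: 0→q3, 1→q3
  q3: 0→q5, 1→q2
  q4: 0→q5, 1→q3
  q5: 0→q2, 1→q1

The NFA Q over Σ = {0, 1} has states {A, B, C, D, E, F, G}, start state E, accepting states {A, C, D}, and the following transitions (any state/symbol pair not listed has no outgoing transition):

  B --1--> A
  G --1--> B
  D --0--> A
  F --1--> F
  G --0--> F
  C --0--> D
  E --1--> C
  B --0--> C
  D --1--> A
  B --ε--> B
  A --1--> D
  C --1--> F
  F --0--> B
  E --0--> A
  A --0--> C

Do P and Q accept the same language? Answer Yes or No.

Yes

Exploring the product automaton P × Q from the start pair (q0, E), following both machines on each input symbol, reaches 6 state pairs: (q0, E), (q3, A), (q5, C), (q2, D), (q1, F), (q4, B).
P accepts in {q2, q3, q5} and Q accepts in {A, C, D}. In every reachable pair the two components are either both accepting — (q3, A), (q5, C), (q2, D) — or both non-accepting, so no string is accepted by exactly one of the machines: L(P) \ L(Q) and L(Q) \ L(P) are both empty.
Hence every string is accepted by P iff it is accepted by Q, and the two languages coincide.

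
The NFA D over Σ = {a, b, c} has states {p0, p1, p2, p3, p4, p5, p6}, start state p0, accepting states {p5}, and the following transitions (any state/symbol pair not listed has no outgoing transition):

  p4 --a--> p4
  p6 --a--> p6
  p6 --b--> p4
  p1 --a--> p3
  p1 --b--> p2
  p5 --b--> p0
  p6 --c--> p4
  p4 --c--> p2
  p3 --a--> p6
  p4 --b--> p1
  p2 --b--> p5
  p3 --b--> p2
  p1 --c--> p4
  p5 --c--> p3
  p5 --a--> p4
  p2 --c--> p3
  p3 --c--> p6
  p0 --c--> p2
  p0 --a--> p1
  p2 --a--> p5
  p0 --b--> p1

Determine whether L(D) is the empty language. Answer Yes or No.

The string ca is accepted: the run p0 → p2 → p5 ends in the accepting state p5.
Since at least one string is accepted, L(D) is not empty.

No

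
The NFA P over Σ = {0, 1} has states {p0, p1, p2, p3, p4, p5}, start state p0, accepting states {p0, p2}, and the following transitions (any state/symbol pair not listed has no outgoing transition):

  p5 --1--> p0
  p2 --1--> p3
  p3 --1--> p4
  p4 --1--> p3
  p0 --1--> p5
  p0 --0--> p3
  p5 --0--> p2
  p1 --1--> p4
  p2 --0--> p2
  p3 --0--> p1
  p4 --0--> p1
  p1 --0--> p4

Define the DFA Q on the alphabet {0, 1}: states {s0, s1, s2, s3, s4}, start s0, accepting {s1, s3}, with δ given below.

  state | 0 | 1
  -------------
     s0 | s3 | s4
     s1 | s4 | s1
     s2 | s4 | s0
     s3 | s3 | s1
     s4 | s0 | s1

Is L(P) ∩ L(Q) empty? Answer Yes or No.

No

The string 11 is accepted by both P and Q.
Hence L(P) ∩ L(Q) ≠ ∅.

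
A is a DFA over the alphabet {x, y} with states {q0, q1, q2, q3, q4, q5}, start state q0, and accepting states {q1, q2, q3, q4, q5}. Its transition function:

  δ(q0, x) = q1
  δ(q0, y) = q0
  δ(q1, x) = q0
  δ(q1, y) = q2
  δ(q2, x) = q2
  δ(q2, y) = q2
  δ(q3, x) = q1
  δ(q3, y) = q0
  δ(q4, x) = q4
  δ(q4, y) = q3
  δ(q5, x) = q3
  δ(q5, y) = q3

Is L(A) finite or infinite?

State q0 is reachable from the start and can reach an accepting state, and it lies on the cycle q0 → q0.
Traversing that cycle any number of times yields accepted strings of unbounded length, so the language is infinite.

infinite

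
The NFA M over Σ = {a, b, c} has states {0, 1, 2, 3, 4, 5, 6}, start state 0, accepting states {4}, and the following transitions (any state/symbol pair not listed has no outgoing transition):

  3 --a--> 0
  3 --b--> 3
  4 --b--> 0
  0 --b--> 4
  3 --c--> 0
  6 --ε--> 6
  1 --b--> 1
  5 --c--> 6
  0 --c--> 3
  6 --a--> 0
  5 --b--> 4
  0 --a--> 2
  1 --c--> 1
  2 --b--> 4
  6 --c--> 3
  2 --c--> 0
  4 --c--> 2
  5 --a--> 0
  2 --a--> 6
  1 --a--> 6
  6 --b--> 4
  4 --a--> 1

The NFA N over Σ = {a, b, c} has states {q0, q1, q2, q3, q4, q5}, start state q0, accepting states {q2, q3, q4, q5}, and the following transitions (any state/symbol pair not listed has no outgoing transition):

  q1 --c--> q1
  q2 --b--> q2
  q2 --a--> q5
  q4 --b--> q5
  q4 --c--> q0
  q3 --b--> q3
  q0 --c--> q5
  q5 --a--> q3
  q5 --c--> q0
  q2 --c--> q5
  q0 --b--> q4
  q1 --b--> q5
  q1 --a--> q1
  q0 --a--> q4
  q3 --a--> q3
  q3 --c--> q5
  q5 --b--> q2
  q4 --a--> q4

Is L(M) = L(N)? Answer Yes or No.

The string a is accepted by N but rejected by M.
So L(M) ≠ L(N).

No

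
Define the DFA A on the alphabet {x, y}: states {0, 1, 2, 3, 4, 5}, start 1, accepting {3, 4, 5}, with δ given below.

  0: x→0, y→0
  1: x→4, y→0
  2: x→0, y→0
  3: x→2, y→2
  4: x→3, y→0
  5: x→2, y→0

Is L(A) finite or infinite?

The useful states (reachable from 1 and able to reach an accepting state) are {1, 3, 4}.
Restricted to these states the transition graph has no cycle, so every accepting path has bounded length and L is finite.

finite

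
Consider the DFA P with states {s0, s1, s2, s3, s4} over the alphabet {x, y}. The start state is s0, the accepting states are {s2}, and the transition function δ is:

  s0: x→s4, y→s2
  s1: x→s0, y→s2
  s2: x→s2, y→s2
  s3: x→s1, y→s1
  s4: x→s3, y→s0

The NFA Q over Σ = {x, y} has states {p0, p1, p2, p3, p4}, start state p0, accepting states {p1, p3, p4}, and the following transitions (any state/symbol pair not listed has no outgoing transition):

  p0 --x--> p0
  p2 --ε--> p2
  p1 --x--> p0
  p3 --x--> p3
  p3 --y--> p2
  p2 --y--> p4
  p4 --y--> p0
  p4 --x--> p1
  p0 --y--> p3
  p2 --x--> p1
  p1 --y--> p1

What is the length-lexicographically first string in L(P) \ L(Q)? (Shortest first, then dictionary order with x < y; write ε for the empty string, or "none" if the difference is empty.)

yy

The string yy is accepted by P but not by Q.
No shorter string lies in the difference, and yy is the lexicographically first length-2 string in L(P) \ L(Q).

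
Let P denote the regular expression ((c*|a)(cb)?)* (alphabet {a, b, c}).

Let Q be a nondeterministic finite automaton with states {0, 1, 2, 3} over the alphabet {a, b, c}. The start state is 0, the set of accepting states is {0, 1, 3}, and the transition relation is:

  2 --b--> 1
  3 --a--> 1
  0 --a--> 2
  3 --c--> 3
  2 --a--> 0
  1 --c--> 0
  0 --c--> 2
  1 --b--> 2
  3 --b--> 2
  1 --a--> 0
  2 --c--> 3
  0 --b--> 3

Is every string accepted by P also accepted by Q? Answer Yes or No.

No

The string a is in L(P) but not in L(Q).
So L(P) ⊄ L(Q).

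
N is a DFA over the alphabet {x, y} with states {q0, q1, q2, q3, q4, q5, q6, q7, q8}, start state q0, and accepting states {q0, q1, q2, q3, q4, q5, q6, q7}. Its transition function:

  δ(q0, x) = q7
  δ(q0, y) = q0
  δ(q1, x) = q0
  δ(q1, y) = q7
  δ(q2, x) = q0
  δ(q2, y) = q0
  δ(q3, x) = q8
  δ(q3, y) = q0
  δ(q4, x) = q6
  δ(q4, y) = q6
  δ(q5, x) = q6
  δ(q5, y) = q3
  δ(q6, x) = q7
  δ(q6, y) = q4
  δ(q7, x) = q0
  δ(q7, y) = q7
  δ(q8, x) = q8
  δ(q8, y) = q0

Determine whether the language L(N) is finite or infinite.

State q0 is reachable from the start and can reach an accepting state, and it lies on the cycle q0 → q0.
Traversing that cycle any number of times yields accepted strings of unbounded length, so the language is infinite.

infinite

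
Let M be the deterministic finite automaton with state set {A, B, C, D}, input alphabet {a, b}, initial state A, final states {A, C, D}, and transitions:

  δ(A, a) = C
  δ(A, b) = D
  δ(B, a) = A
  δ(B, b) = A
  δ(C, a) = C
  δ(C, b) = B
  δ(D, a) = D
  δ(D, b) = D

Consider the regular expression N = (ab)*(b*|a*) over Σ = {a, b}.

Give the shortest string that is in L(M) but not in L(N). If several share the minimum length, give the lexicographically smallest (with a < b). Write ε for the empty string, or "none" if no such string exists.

The string ba is accepted by M but not by N.
No shorter string lies in the difference, and ba is the lexicographically first length-2 string in L(M) \ L(N).

ba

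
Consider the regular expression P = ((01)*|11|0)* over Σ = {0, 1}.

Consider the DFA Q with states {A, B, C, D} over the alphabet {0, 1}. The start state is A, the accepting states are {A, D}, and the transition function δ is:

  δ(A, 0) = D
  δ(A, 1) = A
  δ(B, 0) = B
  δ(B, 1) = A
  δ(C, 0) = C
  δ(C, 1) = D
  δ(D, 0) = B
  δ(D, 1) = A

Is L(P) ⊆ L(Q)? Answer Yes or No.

No

The string 00 is in L(P) but not in L(Q).
So L(P) ⊄ L(Q).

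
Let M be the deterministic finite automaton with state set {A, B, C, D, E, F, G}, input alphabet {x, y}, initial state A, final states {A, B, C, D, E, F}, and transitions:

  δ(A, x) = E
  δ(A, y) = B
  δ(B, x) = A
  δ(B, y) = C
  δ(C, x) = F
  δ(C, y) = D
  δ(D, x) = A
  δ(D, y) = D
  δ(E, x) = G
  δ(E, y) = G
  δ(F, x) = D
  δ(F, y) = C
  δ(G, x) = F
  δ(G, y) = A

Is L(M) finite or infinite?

infinite

State A is reachable from the start and can reach an accepting state, and it lies on the cycle A → B → A.
Traversing that cycle any number of times yields accepted strings of unbounded length, so the language is infinite.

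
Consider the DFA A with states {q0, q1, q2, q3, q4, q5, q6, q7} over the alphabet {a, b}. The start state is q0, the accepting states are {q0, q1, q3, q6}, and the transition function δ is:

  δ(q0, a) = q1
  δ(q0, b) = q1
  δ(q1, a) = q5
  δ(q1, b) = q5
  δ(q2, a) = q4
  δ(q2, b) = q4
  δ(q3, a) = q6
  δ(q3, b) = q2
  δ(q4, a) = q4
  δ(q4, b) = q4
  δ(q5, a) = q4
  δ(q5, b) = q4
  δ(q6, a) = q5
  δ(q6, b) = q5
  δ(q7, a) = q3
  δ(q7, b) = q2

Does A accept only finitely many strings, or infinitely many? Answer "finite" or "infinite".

finite

The useful states (reachable from q0 and able to reach an accepting state) are {q0, q1}.
Restricted to these states the transition graph has no cycle, so every accepting path has bounded length and L is finite.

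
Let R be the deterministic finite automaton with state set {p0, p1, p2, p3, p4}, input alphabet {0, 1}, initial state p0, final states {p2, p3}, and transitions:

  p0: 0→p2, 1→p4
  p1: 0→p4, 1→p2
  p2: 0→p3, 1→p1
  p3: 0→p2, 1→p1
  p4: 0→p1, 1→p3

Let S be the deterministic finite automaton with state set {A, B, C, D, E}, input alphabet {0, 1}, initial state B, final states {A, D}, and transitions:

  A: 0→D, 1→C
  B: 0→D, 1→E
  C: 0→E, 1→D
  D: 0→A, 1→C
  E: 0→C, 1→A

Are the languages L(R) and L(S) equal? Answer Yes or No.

Exploring the product automaton R × S from the start pair (p0, B), following both machines on each input symbol, reaches 5 state pairs: (p0, B), (p2, D), (p4, E), (p3, A), (p1, C).
R accepts in {p2, p3} and S accepts in {A, D}. In every reachable pair the two components are either both accepting — (p2, D), (p3, A) — or both non-accepting, so no string is accepted by exactly one of the machines: L(R) \ L(S) and L(S) \ L(R) are both empty.
Hence every string is accepted by R iff it is accepted by S, and the two languages coincide.

Yes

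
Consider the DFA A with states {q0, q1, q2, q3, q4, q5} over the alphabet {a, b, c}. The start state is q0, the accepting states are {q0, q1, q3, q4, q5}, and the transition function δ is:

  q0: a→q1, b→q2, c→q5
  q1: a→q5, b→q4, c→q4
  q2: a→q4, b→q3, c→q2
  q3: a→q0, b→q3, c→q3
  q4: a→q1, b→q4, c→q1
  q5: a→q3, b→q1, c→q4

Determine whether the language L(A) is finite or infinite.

State q1 is reachable from the start and can reach an accepting state, and it lies on the cycle q1 → q4 → q1.
Traversing that cycle any number of times yields accepted strings of unbounded length, so the language is infinite.

infinite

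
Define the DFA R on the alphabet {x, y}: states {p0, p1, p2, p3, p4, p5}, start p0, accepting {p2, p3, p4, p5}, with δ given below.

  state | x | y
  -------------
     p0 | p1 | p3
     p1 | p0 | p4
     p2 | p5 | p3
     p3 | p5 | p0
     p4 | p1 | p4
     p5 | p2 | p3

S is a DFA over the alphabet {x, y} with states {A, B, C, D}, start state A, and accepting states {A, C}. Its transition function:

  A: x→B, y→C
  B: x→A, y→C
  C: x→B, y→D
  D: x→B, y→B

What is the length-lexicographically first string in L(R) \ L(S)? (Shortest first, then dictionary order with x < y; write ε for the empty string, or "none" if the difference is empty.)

The string yx is accepted by R but not by S.
No shorter string lies in the difference, and yx is the lexicographically first length-2 string in L(R) \ L(S).

yx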